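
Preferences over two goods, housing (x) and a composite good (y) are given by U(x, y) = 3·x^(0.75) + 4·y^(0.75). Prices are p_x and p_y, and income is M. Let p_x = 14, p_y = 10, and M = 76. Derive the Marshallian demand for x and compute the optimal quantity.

x* = 0.5612

From the CES first-order condition, (3/4)·(y/x)^(0.25) = p_x/p_y.
Hence y/x = ((4/3)·p_x/p_y)^(1/(0.25)), i.e. raised to the 4 power.
Substitute y = (y/x)·x into the budget: x* = M/(p_x + p_y·(y/x)).
Numerically y/x = 12.141353, so x* = 76/(14 + 10·12.141353) = 0.5612.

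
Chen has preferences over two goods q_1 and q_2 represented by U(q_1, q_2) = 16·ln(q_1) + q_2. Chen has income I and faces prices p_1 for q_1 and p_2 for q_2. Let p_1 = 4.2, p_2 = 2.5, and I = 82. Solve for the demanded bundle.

Set MRS = p_1/p_2: (16/q_1)/1 = p_1/p_2.
So q_1*(p_1,p_2) = 16·p_2/p_1, independent of income; and q_2* = (I − 16·p_2)/p_2.
At the given prices: q_1* = 16·2.5/4.2 = 9.5238, and q_2* = 16.8.

q_1* = 9.5238, q_2* = 16.8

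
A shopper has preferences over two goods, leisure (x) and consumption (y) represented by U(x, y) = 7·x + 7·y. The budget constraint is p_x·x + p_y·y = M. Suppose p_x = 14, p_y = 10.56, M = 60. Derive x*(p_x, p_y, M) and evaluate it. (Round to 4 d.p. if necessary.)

x* = 0

Linear utility — the consumer picks whichever good has higher MU/price: 7/14 = 0.5 vs 7/10.56 = 0.6629.
y gives more utility per dollar, so spend all income on y: y* = M/p_y, x* = 0.
Numerically: x* = 0, y* = 5.6818.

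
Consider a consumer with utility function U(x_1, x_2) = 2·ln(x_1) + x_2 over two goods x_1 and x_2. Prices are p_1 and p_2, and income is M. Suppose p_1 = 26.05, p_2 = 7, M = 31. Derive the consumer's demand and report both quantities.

x_1* = 0.5374, x_2* = 2.4286

Set MRS = p_1/p_2: (2/x_1)/1 = p_1/p_2.
So x_1*(p_1,p_2) = 2·p_2/p_1, independent of income; and x_2* = (M − 2·p_2)/p_2.
At the given prices: x_1* = 2·7/26.05 = 0.5374, and x_2* = 2.4286.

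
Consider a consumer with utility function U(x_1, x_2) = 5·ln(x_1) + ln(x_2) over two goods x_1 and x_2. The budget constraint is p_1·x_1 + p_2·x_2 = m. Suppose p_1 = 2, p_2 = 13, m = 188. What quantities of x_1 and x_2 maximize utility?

The MRS is 5·x_2/x_1. Set MRS = p_1/p_2.
So 5·p_2·x_2 = p_1·x_1; combined with the budget, a share 5/6 of income goes to x_1.
Demand: x_1*(p_1,p_2,m) = 5/6·m/p_1 and x_2* = 1/6·m/p_2.
At p_1=2, p_2=13, m=188: x_1* = 5/6·188/2 = 78.3333, x_2* = 2.4103.

x_1* = 78.3333, x_2* = 2.4103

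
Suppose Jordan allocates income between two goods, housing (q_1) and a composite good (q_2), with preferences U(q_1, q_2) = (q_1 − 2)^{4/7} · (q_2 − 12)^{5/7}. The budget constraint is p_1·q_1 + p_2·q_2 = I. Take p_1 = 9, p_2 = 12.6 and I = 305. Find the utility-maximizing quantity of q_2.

This is Cobb-Douglas in (q_1−2, q_2−12): tangency gives 4/7·p_2·(q_2−12) = 5/7·p_1·(q_1−2).
Substituting into the budget: q_1* = 2 + 4/9·(I − 2·p_1 − 12·p_2)/p_1, and q_2* = 12 + 5/9·(…)/p_2.
Discretionary income = 305 − 2·9 − 12·12.6 = 135.8; q_2* = 12 + 5/9·135.8/12.6 = 17.9877.

q_2* = 17.9877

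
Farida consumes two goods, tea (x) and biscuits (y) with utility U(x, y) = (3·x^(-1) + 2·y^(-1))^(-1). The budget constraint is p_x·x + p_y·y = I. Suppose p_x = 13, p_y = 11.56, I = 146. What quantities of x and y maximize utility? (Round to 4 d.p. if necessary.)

x* = 6.3453, y* = 5.4941

MRS = MU_x/MU_y = (3/2)·(y/x)^(2). Set equal to p_x/p_y.
Solve for the ratio: y/x = [(2/3)·p_x/p_y]^(0.5).
Substitute y = (y/x)·x into the budget: x* = I/(p_x + p_y·(y/x)).
Numerically y/x = 0.865859, so x* = 146/(13 + 11.56·0.865859) = 6.3453 and y* = 0.865859·6.3453 = 5.4941.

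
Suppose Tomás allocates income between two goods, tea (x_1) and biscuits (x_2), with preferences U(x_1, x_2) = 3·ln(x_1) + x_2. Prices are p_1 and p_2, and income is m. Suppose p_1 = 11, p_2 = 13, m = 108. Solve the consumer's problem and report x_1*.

MU_x_1 = 3/x_1, MU_x_2 = 1. Tangency: 3/x_1 = p_1/p_2.
So x_1*(p_1,p_2) = 3·p_2/p_1, independent of income; and x_2* = (m − 3·p_2)/p_2.
At the given prices: x_1* = 3·13/11 = 3.5455.

x_1* = 3.5455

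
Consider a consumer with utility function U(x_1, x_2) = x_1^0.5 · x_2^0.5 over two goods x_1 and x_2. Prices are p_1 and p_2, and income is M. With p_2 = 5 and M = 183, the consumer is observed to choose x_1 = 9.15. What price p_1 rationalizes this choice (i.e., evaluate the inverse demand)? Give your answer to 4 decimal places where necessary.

p_1 = 10

Tangency: MRS = x_2/x_1 = p_1/p_2.
Rearranging, p_2·x_2 = p_1·x_1. Substituting into the budget gives p_1·x_1·(1 + 1) = M.
Demand: x_1*(p_1,p_2,M) = 0.5·M/p_1 and x_2* = 0.5·M/p_2.
Set x_1* = 9.15 in the demand function and solve for p_1: p_1 = 10.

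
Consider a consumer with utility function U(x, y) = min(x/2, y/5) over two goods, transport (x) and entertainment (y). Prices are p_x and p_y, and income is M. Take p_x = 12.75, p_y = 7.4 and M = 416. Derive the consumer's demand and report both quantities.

x* = 13.312, y* = 33.28

Leontief preferences: the optimum is at the kink where x/2 = y/5, i.e. y = (5/2)·x.
Budget: p_x·x + p_y·(5/2)·x = M, so (2·p_x + 5·p_y)·x = 2·M.
Demand: x*(p_x,p_y,M) = 2·M/(2·p_x + 5·p_y), y* = 5·M/(2·p_x + 5·p_y).
Here 2·12.75 + 5·7.4 = 62.5, giving x* = 13.312 and y* = 33.28.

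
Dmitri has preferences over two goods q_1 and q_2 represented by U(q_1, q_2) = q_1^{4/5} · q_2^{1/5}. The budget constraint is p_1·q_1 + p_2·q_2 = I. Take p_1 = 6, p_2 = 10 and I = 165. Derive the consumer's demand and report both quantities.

The MRS is 4·q_2/q_1. Set MRS = p_1/p_2.
So 0.8·p_2·q_2 = 0.2·p_1·q_1; combined with the budget, a share 0.8 of income goes to q_1.
Demand: q_1*(p_1,p_2,I) = 0.8·I/p_1 and q_2* = 0.2·I/p_2.
At p_1=6, p_2=10, I=165: q_1* = 0.8·165/6 = 22, q_2* = 3.3.

q_1* = 22, q_2* = 3.3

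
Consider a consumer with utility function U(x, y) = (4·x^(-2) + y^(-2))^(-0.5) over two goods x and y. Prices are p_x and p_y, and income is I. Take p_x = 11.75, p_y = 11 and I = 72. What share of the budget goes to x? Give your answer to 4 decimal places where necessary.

share on x = 0.6239

MRS = MU_x/MU_y = 4·(y/x)^(3). Set equal to p_x/p_y.
Solve for the ratio: y/x = [(1/4)·p_x/p_y]^(1/3).
With the ratio pinned down, the budget gives x* = I/(p_x + p_y·(y/x)) and y* = (y/x)·x*.
Numerically y/x = 0.643964, so x* = 72/(11.75 + 11·0.643964) = 3.823 and y* = 0.643964·3.823 = 2.4618.
Expenditure on x: 11.75·3.823 = 44.9197; share = 0.6239.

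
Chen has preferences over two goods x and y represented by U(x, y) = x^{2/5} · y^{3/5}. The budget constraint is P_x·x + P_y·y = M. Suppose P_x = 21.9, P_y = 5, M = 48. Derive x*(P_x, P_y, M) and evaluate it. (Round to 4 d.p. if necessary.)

x* = 0.8767

The MRS is (2/3)·y/x. Set MRS = P_x/P_y.
So 0.4·P_y·y = 0.6·P_x·x; combined with the budget, a share 0.4 of income goes to x.
Demand: x*(P_x,P_y,M) = 0.4·M/P_x and y* = 0.6·M/P_y.
At P_x=21.9, P_y=5, M=48: x* = 0.4·48/21.9 = 0.8767.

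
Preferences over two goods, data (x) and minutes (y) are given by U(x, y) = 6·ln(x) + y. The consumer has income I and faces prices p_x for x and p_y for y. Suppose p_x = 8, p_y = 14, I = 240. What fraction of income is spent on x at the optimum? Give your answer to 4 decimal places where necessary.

share on x = 0.35

So x*(p_x,p_y) = 6·p_y/p_x, independent of income; and y* = (I − 6·p_y)/p_y.
At the given prices: x* = 6·14/8 = 10.5, and y* = 11.1429.
Expenditure on x: 8·10.5 = 84; share = 0.35.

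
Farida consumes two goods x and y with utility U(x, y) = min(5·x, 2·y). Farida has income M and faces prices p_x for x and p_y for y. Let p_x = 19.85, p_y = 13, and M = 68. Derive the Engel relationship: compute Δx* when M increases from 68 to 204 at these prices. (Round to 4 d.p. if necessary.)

Leontief preferences: the optimum is at the kink where x/2 = y/5, i.e. y = (5/2)·x.
Budget: p_x·x + p_y·(5/2)·x = M, so (2·p_x + 5·p_y)·x = 2·M.
Demand: x*(p_x,p_y,M) = 2·M/(2·p_x + 5·p_y), y* = 5·M/(2·p_x + 5·p_y).
Here 2·19.85 + 5·13 = 104.7, giving x* = 1.2989.
At M' = 204: x* = 3.8968. Change: 3.8968 − 1.2989 = 2.5979.

Δx* = 2.5979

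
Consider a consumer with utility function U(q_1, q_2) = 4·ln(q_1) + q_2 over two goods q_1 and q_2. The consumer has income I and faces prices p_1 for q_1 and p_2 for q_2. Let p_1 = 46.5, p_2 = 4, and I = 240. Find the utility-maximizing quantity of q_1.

q_1* = 0.3441

MU_q_1 = 4/q_1, MU_q_2 = 1. Tangency: 4/q_1 = p_1/p_2.
So q_1*(p_1,p_2) = 4·p_2/p_1, independent of income; and q_2* = (I − 4·p_2)/p_2.
At the given prices: q_1* = 4·4/46.5 = 0.3441.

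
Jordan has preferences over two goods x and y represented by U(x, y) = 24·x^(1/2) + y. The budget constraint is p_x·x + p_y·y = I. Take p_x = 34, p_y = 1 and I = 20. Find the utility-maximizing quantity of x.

Utility is quasi-linear in y; the FOC for x is 12/√x = p_x/p_y.
Thus x* = (12·p_y/p_x)² — independent of I — with the rest of income spent on y.
Plugging in: x* = (12·1/34)² = 0.1246.

x* = 0.1246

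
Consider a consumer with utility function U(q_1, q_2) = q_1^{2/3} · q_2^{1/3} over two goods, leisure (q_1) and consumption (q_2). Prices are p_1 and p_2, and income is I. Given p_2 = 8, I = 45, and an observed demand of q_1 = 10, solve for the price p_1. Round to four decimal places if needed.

p_1 = 3

Tangency: MRS = 2·q_2/q_1 = p_1/p_2.
Rearranging, p_2·q_2 = (1/2)·p_1·q_1. Substituting into the budget gives p_1·q_1·(1 + (1/2)) = I.
Demand: q_1*(p_1,p_2,I) = 2/3·I/p_1 and q_2* = 1/3·I/p_2.
Set q_1* = 10 in the demand function and solve for p_1: p_1 = 3.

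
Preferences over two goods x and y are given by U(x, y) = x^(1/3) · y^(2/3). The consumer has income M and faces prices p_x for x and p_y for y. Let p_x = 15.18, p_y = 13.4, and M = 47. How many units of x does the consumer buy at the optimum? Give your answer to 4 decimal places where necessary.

Tangency: MRS = (1/2)·y/x = p_x/p_y.
So 1/3·p_y·y = 2/3·p_x·x; combined with the budget, a share 1/3 of income goes to x.
Demand: x*(p_x,p_y,M) = 1/3·M/p_x and y* = 2/3·M/p_y.
At p_x=15.18, p_y=13.4, M=47: x* = 1/3·47/15.18 = 1.0321.

x* = 1.0321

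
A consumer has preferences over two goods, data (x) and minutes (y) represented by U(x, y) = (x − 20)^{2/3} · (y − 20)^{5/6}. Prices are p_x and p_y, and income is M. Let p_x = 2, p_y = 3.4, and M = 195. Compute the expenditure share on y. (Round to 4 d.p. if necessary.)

Substituting into the budget: x* = 20 + 4/9·(M − 20·p_x − 20·p_y)/p_x, and y* = 20 + 5/9·(…)/p_y.
Discretionary income = 195 − 20·2 − 20·3.4 = 87; x* = 20 + 4/9·87/2 = 39.3333; y* = 20 + 5/9·87/3.4 = 34.2157.
Expenditure on y: 3.4·34.2157 = 116.3333; share = 0.5966.

share on y = 0.5966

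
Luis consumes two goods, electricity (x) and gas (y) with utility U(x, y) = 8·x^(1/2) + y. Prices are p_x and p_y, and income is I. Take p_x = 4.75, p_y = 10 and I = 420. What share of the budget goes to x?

Thus x* = (4·p_y/p_x)² — independent of I — with the rest of income spent on y.
Plugging in: x* = (4·10/4.75)² = 70.9141, y* = 8.3158.
Expenditure on x: 4.75·70.9141 = 336.8421; share = 0.802.

share on x = 0.802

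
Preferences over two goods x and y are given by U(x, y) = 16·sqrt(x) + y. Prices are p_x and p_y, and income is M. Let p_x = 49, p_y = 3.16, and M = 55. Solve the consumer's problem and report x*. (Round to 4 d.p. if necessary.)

x* = 0.2662

Thus x* = (8·p_y/p_x)² — independent of M — with the rest of income spent on y.
Plugging in: x* = (8·3.16/49)² = 0.2662.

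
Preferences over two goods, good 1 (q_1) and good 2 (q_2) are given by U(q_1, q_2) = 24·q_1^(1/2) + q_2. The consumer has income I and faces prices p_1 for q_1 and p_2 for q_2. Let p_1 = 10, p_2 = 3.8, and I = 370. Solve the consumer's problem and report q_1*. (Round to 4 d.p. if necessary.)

MU_q_1 = 12/√q_1, MU_q_2 = 1. Tangency: 12/√q_1 = p_1/p_2.
Thus q_1* = (12·p_2/p_1)² — independent of I — with the rest of income spent on q_2.
Plugging in: q_1* = (12·3.8/10)² = 20.7936.

q_1* = 20.7936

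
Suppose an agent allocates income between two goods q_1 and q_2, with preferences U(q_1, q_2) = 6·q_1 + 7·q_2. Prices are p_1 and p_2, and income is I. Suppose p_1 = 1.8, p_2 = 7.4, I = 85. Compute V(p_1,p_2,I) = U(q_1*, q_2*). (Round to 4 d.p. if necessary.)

Linear utility — the consumer picks whichever good has higher MU/price: 6/1.8 = 3.3333 vs 7/7.4 = 0.9459.
q_1 gives more utility per dollar, so spend all income on q_1: q_1* = I/p_1, q_2* = 0.
Numerically: q_1* = 47.2222, q_2* = 0.
Utility at the optimum: U(47.2222, 0) = 283.3333.

V = 283.3333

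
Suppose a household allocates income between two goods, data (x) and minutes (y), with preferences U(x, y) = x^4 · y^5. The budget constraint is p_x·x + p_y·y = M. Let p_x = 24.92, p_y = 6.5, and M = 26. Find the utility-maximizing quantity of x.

Tangency: MRS = (4/5)·y/x = p_x/p_y.
Rearranging, p_y·y = (5/4)·p_x·x. Substituting into the budget gives p_x·x·(1 + (5/4)) = M.
Demand: x*(p_x,p_y,M) = 4/9·M/p_x and y* = 5/9·M/p_y.
At p_x=24.92, p_y=6.5, M=26: x* = 4/9·26/24.92 = 0.4637.

x* = 0.4637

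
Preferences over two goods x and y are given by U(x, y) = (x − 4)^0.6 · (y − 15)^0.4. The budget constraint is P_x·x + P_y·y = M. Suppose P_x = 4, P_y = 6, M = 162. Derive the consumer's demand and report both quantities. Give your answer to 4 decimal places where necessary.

x* = 12.4, y* = 18.7333

Let x' = x−4, y' = y−15. MRS = (3/2)·y'/x' = P_x/P_y.
After buying the subsistence bundle (4, 15), a share 0.6 of the remaining income goes to x: x* = 4 + 0.6·(M − 4P_x − 15P_y)/P_x.
Discretionary income = 162 − 4·4 − 15·6 = 56; x* = 4 + 0.6·56/4 = 12.4; y* = 15 + 0.4·56/6 = 18.7333.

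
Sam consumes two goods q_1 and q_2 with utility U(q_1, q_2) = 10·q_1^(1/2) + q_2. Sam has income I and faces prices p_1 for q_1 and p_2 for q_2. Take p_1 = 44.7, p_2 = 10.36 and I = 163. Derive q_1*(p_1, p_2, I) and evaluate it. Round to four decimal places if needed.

MU_q_1 = 5/√q_1, MU_q_2 = 1. Tangency: 5/√q_1 = p_1/p_2.
Solve: √q_1 = 5·p_2/p_1, so q_1*(p_1,p_2) = (5·p_2/p_1)², and q_2* = (I − p_1·q_1*)/p_2.
Plugging in: q_1* = (5·10.36/44.7)² = 1.3429.

q_1* = 1.3429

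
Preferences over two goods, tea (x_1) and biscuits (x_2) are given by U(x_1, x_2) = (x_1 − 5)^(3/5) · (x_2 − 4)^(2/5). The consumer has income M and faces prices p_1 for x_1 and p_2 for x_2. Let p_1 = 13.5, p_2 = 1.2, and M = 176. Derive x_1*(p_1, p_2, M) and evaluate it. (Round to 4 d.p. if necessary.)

MRS = (3/2)·(x_2−4)/(x_1−5). Tangency with p_1/p_2 gives x_2−4 = (2/3)·(p_1/p_2)·(x_1−5).
After buying the subsistence bundle (5, 4), a share 0.6 of the remaining income goes to x_1: x_1* = 5 + 0.6·(M − 5p_1 − 4p_2)/p_1.
Discretionary income = 176 − 5·13.5 − 4·1.2 = 103.7; x_1* = 5 + 0.6·103.7/13.5 = 9.6089.

x_1* = 9.6089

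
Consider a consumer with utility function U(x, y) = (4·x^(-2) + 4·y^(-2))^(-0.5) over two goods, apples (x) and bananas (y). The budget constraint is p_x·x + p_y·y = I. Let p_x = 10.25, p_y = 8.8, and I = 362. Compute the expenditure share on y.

From the CES first-order condition, (y/x)^(3) = p_x/p_y.
Hence y/x = (p_x/p_y)^(1/(3)), i.e. raised to the 1/3 power.
Substitute y = (y/x)·x into the budget: x* = I/(p_x + p_y·(y/x)).
Numerically y/x = 1.052157, so x* = 362/(10.25 + 8.8·1.052157) = 18.5556 and y* = 1.052157·18.5556 = 19.5234.
Expenditure on y: 8.8·19.5234 = 171.8055; share = 0.4746.

share on y = 0.4746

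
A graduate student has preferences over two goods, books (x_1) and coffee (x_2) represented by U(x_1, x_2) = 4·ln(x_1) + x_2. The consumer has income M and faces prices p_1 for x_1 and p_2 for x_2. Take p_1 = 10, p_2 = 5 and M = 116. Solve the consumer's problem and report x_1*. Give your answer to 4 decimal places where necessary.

x_1* = 2

Set MRS = p_1/p_2: (4/x_1)/1 = p_1/p_2.
So x_1*(p_1,p_2) = 4·p_2/p_1, independent of income; and x_2* = (M − 4·p_2)/p_2.
At the given prices: x_1* = 4·5/10 = 2.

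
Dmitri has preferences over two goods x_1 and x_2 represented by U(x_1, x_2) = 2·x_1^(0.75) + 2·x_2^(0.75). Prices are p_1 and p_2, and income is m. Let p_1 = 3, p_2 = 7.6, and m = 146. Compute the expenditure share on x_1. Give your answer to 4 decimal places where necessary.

share on x_1 = 0.9421

MU_x_1 ∝ 2·x_1^(-0.25), MU_x_2 ∝ 2·x_2^(-0.25), so MRS = (x_2/x_1)^(0.25) = p_1/p_2.
Hence x_2/x_1 = (p_1/p_2)^(1/(0.25)), i.e. raised to the 4 power.
Substitute x_2 = (x_2/x_1)·x_1 into the budget: x_1* = m/(p_1 + p_2·(x_2/x_1)).
Numerically x_2/x_1 = 0.024279, so x_1* = 146/(3 + 7.6·0.024279) = 45.8468 and x_2* = 0.024279·45.8468 = 1.1131.
Expenditure on x_1: 3·45.8468 = 137.5403; share = 0.9421.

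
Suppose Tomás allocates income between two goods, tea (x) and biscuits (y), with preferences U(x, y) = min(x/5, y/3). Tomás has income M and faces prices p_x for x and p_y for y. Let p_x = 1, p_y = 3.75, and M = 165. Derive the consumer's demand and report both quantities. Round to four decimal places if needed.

With perfect complements, no substitution: consume in ratio x:y = 5:3.
Budget: p_x·x + p_y·(3/5)·x = M, so (5·p_x + 3·p_y)·x = 5·M.
Demand: x*(p_x,p_y,M) = 5·M/(5·p_x + 3·p_y), y* = 3·M/(5·p_x + 3·p_y).
Here 5·1 + 3·3.75 = 16.25, giving x* = 50.7692 and y* = 30.4615.

x* = 50.7692, y* = 30.4615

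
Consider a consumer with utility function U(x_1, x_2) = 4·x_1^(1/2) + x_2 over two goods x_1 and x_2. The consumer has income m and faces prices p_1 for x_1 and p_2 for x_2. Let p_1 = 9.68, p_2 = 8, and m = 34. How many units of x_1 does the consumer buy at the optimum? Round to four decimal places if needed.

Thus x_1* = (2·p_2/p_1)² — independent of m — with the rest of income spent on x_2.
Plugging in: x_1* = (2·8/9.68)² = 2.7321.

x_1* = 2.7321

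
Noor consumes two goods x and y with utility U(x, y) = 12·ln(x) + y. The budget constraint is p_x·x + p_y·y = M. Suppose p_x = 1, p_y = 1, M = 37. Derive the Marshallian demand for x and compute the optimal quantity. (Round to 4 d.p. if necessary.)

x* = 12

So x*(p_x,p_y) = 12·p_y/p_x, independent of income; and y* = (M − 12·p_y)/p_y.
At the given prices: x* = 12·1/1 = 12.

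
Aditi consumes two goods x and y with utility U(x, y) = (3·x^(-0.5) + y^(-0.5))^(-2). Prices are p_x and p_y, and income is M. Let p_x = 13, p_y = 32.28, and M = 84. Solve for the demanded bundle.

Numerically y/x = 0.262176, so x* = 84/(13 + 32.28·0.262176) = 3.9137 and y* = 0.262176·3.9137 = 1.0261.

x* = 3.9137, y* = 1.0261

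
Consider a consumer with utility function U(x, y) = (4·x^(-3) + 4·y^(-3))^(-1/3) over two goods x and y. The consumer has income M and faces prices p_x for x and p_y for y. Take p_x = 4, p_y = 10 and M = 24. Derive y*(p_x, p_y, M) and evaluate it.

y* = 1.5968

MRS = MU_x/MU_y = (y/x)^(4). Set equal to p_x/p_y.
Solve for the ratio: y/x = [p_x/p_y]^(0.25).
With the ratio pinned down, the budget gives x* = M/(p_x + p_y·(y/x)) and y* = (y/x)·x*.
Numerically y/x = 0.795271, so x* = 24/(4 + 10·0.795271) = 2.0079 and y* = 0.795271·2.0079 = 1.5968.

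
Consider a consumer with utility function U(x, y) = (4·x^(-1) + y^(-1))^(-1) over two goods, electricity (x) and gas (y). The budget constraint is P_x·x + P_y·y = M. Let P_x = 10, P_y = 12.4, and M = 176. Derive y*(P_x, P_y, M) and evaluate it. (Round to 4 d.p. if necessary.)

y* = 5.0763

From the CES first-order condition, 4·(y/x)^(2) = P_x/P_y.
Hence y/x = ((1/4)·P_x/P_y)^(1/(2)), i.e. raised to the 0.5 power.
Substitute y = (y/x)·x into the budget: x* = M/(P_x + P_y·(y/x)).
Numerically y/x = 0.449013, so x* = 176/(10 + 12.4·0.449013) = 11.3054 and y* = 0.449013·11.3054 = 5.0763.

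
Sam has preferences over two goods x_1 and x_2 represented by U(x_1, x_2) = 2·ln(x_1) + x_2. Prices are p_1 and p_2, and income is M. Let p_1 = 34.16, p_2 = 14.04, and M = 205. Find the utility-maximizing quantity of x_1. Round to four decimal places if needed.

x_1* = 0.822

MU_x_1 = 2/x_1, MU_x_2 = 1. Tangency: 2/x_1 = p_1/p_2.
So x_1*(p_1,p_2) = 2·p_2/p_1, independent of income; and x_2* = (M − 2·p_2)/p_2.
At the given prices: x_1* = 2·14.04/34.16 = 0.822.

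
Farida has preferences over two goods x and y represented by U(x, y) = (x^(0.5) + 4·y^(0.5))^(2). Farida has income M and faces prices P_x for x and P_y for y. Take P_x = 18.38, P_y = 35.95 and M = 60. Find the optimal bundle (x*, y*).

x* = 0.3556, y* = 1.4872

With the ratio pinned down, the budget gives x* = M/(P_x + P_y·(y/x)) and y* = (y/x)·x*.
Numerically y/x = 4.182281, so x* = 60/(18.38 + 35.95·4.182281) = 0.3556 and y* = 4.182281·0.3556 = 1.4872.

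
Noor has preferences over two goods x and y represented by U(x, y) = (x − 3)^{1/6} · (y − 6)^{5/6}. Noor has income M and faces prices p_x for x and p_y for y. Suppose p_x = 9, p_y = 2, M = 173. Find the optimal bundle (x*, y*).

x* = 5.4815, y* = 61.8333

MRS = (1/5)·(y−6)/(x−3). Tangency with p_x/p_y gives y−6 = 5·(p_x/p_y)·(x−3).
After buying the subsistence bundle (3, 6), a share 1/6 of the remaining income goes to x: x* = 3 + 1/6·(M − 3p_x − 6p_y)/p_x.
Discretionary income = 173 − 3·9 − 6·2 = 134; x* = 3 + 1/6·134/9 = 5.4815; y* = 6 + 5/6·134/2 = 61.8333.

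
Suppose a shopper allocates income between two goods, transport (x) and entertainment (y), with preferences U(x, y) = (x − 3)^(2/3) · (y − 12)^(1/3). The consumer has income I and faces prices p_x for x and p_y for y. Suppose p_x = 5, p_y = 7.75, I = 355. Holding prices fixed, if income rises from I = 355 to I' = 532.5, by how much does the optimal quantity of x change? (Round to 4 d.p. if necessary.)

After buying the subsistence bundle (3, 12), a share 2/3 of the remaining income goes to x: x* = 3 + 2/3·(I − 3p_x − 12p_y)/p_x.
Discretionary income = 355 − 3·5 − 12·7.75 = 247; x* = 3 + 2/3·247/5 = 35.9333.
At I' = 532.5: x* = 59.6. Change: 59.6 − 35.9333 = 23.6667.

Δx* = 23.6667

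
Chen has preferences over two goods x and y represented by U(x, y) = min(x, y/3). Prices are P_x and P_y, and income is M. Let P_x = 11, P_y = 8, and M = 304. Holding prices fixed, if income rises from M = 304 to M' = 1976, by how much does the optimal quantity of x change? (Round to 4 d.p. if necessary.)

Δx* = 47.7714

Here 11 + 3·8 = 35, giving x* = 8.6857.
At M' = 1976: x* = 56.4571. Change: 56.4571 − 8.6857 = 47.7714.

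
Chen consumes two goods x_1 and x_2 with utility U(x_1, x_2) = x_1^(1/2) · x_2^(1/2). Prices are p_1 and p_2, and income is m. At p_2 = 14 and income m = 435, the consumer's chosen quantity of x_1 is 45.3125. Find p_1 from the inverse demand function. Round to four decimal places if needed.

p_1 = 4.8

The MRS is x_2/x_1. Set MRS = p_1/p_2.
So 0.5·p_2·x_2 = 0.5·p_1·x_1; combined with the budget, a share 0.5 of income goes to x_1.
Demand: x_1*(p_1,p_2,m) = 0.5·m/p_1 and x_2* = 0.5·m/p_2.
Set x_1* = 45.3125 in the demand function and solve for p_1: p_1 = 4.8.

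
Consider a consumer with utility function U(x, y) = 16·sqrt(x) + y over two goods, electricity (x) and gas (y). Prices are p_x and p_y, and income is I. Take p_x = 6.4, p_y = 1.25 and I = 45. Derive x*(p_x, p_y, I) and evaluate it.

Plugging in: x* = (8·1.25/6.4)² = 2.4414.

x* = 2.4414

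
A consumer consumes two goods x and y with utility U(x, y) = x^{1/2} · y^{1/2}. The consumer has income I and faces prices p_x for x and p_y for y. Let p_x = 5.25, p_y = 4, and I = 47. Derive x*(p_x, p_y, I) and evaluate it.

x* = 4.4762

Demand: x*(p_x,p_y,I) = 0.5·I/p_x and y* = 0.5·I/p_y.
At p_x=5.25, p_y=4, I=47: x* = 0.5·47/5.25 = 4.4762.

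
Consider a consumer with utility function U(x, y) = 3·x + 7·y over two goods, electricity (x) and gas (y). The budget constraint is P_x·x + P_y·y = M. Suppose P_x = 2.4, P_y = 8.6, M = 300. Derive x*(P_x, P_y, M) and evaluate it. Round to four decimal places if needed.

x* = 125

Linear utility — the consumer picks whichever good has higher MU/price: 3/2.4 = 1.25 vs 7/8.6 = 0.814.
x gives more utility per dollar, so spend all income on x: x* = M/P_x, y* = 0.
Numerically: x* = 125, y* = 0.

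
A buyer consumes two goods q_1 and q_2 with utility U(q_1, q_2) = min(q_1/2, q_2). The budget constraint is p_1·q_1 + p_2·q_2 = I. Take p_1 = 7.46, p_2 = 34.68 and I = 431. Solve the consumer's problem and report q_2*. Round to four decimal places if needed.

Leontief preferences: the optimum is at the kink where q_1/2 = q_2/1, i.e. q_2 = (1/2)·q_1.
Budget: p_1·q_1 + p_2·(1/2)·q_1 = I, so (2·p_1 + p_2)·q_1 = 2·I.
Demand: q_1*(p_1,p_2,I) = 2·I/(2·p_1 + p_2), q_2* = I/(2·p_1 + p_2).
Here 2·7.46 + 34.68 = 49.6, giving q_2* = 8.6895.

q_2* = 8.6895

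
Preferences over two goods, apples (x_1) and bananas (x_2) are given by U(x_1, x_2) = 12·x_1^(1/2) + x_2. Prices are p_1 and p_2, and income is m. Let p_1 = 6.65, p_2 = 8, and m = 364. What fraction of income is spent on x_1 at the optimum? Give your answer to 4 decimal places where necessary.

MU_x_1 = 6/√x_1, MU_x_2 = 1. Tangency: 6/√x_1 = p_1/p_2.
Solve: √x_1 = 6·p_2/p_1, so x_1*(p_1,p_2) = (6·p_2/p_1)², and x_2* = (m − p_1·x_1*)/p_2.
Plugging in: x_1* = (6·8/6.65)² = 52.1002, x_2* = 2.1917.
Expenditure on x_1: 6.65·52.1002 = 346.4662; share = 0.9518.

share on x_1 = 0.9518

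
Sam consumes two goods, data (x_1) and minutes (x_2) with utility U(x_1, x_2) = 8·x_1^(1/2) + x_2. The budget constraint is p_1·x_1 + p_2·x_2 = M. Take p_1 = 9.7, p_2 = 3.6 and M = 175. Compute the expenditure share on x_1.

share on x_1 = 0.1222

Set MRS = p_1/p_2: 4·x_1^(−1/2) = p_1/p_2.
Solve: √x_1 = 4·p_2/p_1, so x_1*(p_1,p_2) = (4·p_2/p_1)², and x_2* = (M − p_1·x_1*)/p_2.
Plugging in: x_1* = (4·3.6/9.7)² = 2.2038, x_2* = 42.673.
Expenditure on x_1: 9.7·2.2038 = 21.3773; share = 0.1222.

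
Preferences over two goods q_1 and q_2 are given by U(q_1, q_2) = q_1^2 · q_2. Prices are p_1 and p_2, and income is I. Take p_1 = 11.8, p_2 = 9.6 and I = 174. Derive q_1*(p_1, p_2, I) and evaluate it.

q_1* = 9.8305

MU_q_1/MU_q_2 = (2·q_2)/(q_1); tangency sets this equal to p_1/p_2.
Rearranging, p_2·q_2 = (1/2)·p_1·q_1. Substituting into the budget gives p_1·q_1·(1 + (1/2)) = I.
Demand: q_1*(p_1,p_2,I) = 2/3·I/p_1 and q_2* = 1/3·I/p_2.
At p_1=11.8, p_2=9.6, I=174: q_1* = 2/3·174/11.8 = 9.8305.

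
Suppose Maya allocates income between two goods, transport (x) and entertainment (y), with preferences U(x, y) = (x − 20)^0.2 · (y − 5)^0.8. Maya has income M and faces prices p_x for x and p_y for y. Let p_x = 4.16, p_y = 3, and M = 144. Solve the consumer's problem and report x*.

x* = 22.2019

Let x' = x−20, y' = y−5. MRS = (1/4)·y'/x' = p_x/p_y.
After buying the subsistence bundle (20, 5), a share 0.2 of the remaining income goes to x: x* = 20 + 0.2·(M − 20p_x − 5p_y)/p_x.
Discretionary income = 144 − 20·4.16 − 5·3 = 45.8; x* = 20 + 0.2·45.8/4.16 = 22.2019.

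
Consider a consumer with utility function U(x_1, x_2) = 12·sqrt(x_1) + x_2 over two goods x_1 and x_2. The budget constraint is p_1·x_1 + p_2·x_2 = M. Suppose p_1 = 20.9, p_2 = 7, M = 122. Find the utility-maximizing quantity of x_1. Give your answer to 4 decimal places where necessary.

Utility is quasi-linear in x_2; the FOC for x_1 is 6/√x_1 = p_1/p_2.
Thus x_1* = (6·p_2/p_1)² — independent of M — with the rest of income spent on x_2.
Plugging in: x_1* = (6·7/20.9)² = 4.0384.

x_1* = 4.0384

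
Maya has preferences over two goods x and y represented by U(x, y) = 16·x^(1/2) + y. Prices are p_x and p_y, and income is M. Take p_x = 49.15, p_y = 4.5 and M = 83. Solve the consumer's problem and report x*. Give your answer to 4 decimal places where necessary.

Utility is quasi-linear in y; the FOC for x is 8/√x = p_x/p_y.
Thus x* = (8·p_y/p_x)² — independent of M — with the rest of income spent on y.
Plugging in: x* = (8·4.5/49.15)² = 0.5365.

x* = 0.5365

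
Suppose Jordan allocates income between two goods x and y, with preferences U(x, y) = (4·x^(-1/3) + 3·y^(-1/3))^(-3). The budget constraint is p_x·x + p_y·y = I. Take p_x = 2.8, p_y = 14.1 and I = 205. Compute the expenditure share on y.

MRS = MU_x/MU_y = (4/3)·(y/x)^(4/3). Set equal to p_x/p_y.
Hence y/x = ((3/4)·p_x/p_y)^(1/(4/3)), i.e. raised to the 0.75 power.
With the ratio pinned down, the budget gives x* = I/(p_x + p_y·(y/x)) and y* = (y/x)·x*.
Numerically y/x = 0.239745, so x* = 205/(2.8 + 14.1·0.239745) = 33.1693 and y* = 0.239745·33.1693 = 7.9522.
Expenditure on y: 14.1·7.9522 = 112.1259; share = 0.547.

share on y = 0.547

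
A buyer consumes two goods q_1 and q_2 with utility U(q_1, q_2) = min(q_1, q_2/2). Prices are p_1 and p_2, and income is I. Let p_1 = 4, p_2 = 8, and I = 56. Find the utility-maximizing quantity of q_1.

q_1* = 2.8

With perfect complements, no substitution: consume in ratio q_1:q_2 = 1:2.
Budget: p_1·q_1 + p_2·2·q_1 = I, so (p_1 + 2·p_2)·q_1 = I.
Demand: q_1*(p_1,p_2,I) = I/(p_1 + 2·p_2), q_2* = 2·I/(p_1 + 2·p_2).
Here 4 + 2·8 = 20, giving q_1* = 2.8.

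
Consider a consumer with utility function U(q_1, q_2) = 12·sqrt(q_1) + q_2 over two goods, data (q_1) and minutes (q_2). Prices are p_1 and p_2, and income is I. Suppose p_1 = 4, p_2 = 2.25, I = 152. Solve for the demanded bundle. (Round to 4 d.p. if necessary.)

q_1* = 11.3906, q_2* = 47.3056

Set MRS = p_1/p_2: 6·q_1^(−1/2) = p_1/p_2.
Thus q_1* = (6·p_2/p_1)² — independent of I — with the rest of income spent on q_2.
Plugging in: q_1* = (6·2.25/4)² = 11.3906, q_2* = 47.3056.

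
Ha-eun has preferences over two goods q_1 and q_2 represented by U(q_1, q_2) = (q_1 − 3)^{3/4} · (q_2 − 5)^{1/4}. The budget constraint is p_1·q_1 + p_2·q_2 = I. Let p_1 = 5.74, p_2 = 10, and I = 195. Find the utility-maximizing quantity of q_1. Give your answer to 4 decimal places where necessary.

q_1* = 19.696

This is Cobb-Douglas in (q_1−3, q_2−5): tangency gives 0.75·p_2·(q_2−5) = 0.25·p_1·(q_1−3).
After buying the subsistence bundle (3, 5), a share 0.75 of the remaining income goes to q_1: q_1* = 3 + 0.75·(I − 3p_1 − 5p_2)/p_1.
Discretionary income = 195 − 3·5.74 − 5·10 = 127.78; q_1* = 3 + 0.75·127.78/5.74 = 19.696.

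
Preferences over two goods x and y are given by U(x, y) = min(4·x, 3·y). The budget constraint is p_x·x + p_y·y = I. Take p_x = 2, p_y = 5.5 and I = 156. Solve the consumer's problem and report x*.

Leontief preferences: the optimum is at the kink where x/3 = y/4, i.e. y = (4/3)·x.
Budget: p_x·x + p_y·(4/3)·x = I, so (3·p_x + 4·p_y)·x = 3·I.
Demand: x*(p_x,p_y,I) = 3·I/(3·p_x + 4·p_y), y* = 4·I/(3·p_x + 4·p_y).
Here 3·2 + 4·5.5 = 28, giving x* = 16.7143.

x* = 16.7143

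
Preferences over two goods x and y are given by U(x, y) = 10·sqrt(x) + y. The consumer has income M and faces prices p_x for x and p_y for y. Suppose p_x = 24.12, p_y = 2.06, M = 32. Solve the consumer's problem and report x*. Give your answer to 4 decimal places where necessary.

x* = 0.1824

MU_x = 5/√x, MU_y = 1. Tangency: 5/√x = p_x/p_y.
Solve: √x = 5·p_y/p_x, so x*(p_x,p_y) = (5·p_y/p_x)², and y* = (M − p_x·x*)/p_y.
Plugging in: x* = (5·2.06/24.12)² = 0.1824.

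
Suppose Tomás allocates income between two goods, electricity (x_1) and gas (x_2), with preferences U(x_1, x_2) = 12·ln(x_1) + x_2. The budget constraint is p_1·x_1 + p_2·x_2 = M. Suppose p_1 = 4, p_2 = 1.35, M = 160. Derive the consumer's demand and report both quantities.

x_1* = 4.05, x_2* = 106.5185

Set MRS = p_1/p_2: (12/x_1)/1 = p_1/p_2.
So x_1*(p_1,p_2) = 12·p_2/p_1, independent of income; and x_2* = (M − 12·p_2)/p_2.
At the given prices: x_1* = 12·1.35/4 = 4.05, and x_2* = 106.5185.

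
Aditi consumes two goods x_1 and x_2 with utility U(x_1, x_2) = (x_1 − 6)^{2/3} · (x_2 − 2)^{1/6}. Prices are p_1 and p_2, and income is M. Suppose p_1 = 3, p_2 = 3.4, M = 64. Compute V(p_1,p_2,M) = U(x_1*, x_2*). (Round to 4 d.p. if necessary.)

This is Cobb-Douglas in (x_1−6, x_2−2): tangency gives 2/3·p_2·(x_2−2) = 1/6·p_1·(x_1−6).
After buying the subsistence bundle (6, 2), a share 0.8 of the remaining income goes to x_1: x_1* = 6 + 0.8·(M − 6p_1 − 2p_2)/p_1.
Discretionary income = 64 − 6·3 − 2·3.4 = 39.2; x_1* = 6 + 0.8·39.2/3 = 16.4533; x_2* = 2 + 0.2·39.2/3.4 = 4.3059.
Utility at the optimum: U(16.4533, 4.3059) = 5.4951.

V = 5.4951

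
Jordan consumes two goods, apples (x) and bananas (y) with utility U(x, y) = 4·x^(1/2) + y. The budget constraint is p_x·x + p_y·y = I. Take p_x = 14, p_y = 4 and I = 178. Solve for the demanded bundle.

MU_x = 2/√x, MU_y = 1. Tangency: 2/√x = p_x/p_y.
Solve: √x = 2·p_y/p_x, so x*(p_x,p_y) = (2·p_y/p_x)², and y* = (I − p_x·x*)/p_y.
Plugging in: x* = (2·4/14)² = 0.3265, y* = 43.3571.

x* = 0.3265, y* = 43.3571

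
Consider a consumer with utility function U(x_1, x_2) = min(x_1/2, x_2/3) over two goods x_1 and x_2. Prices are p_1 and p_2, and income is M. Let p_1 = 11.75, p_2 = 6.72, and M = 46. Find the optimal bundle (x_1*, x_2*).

Demand: x_1*(p_1,p_2,M) = 2·M/(2·p_1 + 3·p_2), x_2* = 3·M/(2·p_1 + 3·p_2).
Here 2·11.75 + 3·6.72 = 43.66, giving x_1* = 2.1072 and x_2* = 3.1608.

x_1* = 2.1072, x_2* = 3.1608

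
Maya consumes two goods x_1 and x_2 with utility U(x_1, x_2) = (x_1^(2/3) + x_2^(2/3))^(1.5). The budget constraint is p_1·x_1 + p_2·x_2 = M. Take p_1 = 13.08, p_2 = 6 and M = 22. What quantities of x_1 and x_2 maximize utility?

x_1* = 0.2924, x_2* = 3.0293

MRS = MU_x_1/MU_x_2 = (x_2/x_1)^(1/3). Set equal to p_1/p_2.
Solve for the ratio: x_2/x_1 = [p_1/p_2]^(3).
With the ratio pinned down, the budget gives x_1* = M/(p_1 + p_2·(x_2/x_1)) and x_2* = (x_2/x_1)·x_1*.
Numerically x_2/x_1 = 10.360232, so x_1* = 22/(13.08 + 6·10.360232) = 0.2924 and x_2* = 10.360232·0.2924 = 3.0293.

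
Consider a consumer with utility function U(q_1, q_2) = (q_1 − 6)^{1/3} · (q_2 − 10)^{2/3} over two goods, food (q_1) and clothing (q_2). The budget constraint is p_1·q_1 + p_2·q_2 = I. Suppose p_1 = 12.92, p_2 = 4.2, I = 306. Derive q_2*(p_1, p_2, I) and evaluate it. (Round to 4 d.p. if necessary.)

q_2* = 39.6

Let q_1' = q_1−6, q_2' = q_2−10. MRS = (1/2)·q_2'/q_1' = p_1/p_2.
After buying the subsistence bundle (6, 10), a share 1/3 of the remaining income goes to q_1: q_1* = 6 + 1/3·(I − 6p_1 − 10p_2)/p_1.
Discretionary income = 306 − 6·12.92 − 10·4.2 = 186.48; q_2* = 10 + 2/3·186.48/4.2 = 39.6.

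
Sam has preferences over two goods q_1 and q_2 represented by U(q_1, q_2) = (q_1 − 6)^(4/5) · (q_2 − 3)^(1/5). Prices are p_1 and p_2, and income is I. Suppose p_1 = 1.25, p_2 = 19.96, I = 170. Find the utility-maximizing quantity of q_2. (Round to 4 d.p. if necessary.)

Let q_1' = q_1−6, q_2' = q_2−3. MRS = 4·q_2'/q_1' = p_1/p_2.
After buying the subsistence bundle (6, 3), a share 0.8 of the remaining income goes to q_1: q_1* = 6 + 0.8·(I − 6p_1 − 3p_2)/p_1.
Discretionary income = 170 − 6·1.25 − 3·19.96 = 102.62; q_2* = 3 + 0.2·102.62/19.96 = 4.0283.

q_2* = 4.0283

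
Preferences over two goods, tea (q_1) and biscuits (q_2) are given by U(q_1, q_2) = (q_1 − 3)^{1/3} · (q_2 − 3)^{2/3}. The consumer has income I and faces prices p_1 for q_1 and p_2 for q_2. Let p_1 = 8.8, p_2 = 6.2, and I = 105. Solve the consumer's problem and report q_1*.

q_1* = 5.2727

Let q_1' = q_1−3, q_2' = q_2−3. MRS = (1/2)·q_2'/q_1' = p_1/p_2.
Substituting into the budget: q_1* = 3 + 1/3·(I − 3·p_1 − 3·p_2)/p_1, and q_2* = 3 + 2/3·(…)/p_2.
Discretionary income = 105 − 3·8.8 − 3·6.2 = 60; q_1* = 3 + 1/3·60/8.8 = 5.2727.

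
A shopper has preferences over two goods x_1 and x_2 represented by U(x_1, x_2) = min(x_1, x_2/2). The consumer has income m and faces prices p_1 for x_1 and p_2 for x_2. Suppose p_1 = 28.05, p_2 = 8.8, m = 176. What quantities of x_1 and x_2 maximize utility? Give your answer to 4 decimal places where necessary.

With perfect complements, no substitution: consume in ratio x_1:x_2 = 1:2.
Budget: p_1·x_1 + p_2·2·x_1 = m, so (p_1 + 2·p_2)·x_1 = m.
Demand: x_1*(p_1,p_2,m) = m/(p_1 + 2·p_2), x_2* = 2·m/(p_1 + 2·p_2).
Here 28.05 + 2·8.8 = 45.65, giving x_1* = 3.8554 and x_2* = 7.7108.

x_1* = 3.8554, x_2* = 7.7108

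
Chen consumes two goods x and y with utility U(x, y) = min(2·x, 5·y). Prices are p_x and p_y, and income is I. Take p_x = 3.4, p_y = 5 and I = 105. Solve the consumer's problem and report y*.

Leontief preferences: the optimum is at the kink where x/5 = y/2, i.e. y = (2/5)·x.
Budget: p_x·x + p_y·(2/5)·x = I, so (5·p_x + 2·p_y)·x = 5·I.
Demand: x*(p_x,p_y,I) = 5·I/(5·p_x + 2·p_y), y* = 2·I/(5·p_x + 2·p_y).
Here 5·3.4 + 2·5 = 27, giving y* = 7.7778.

y* = 7.7778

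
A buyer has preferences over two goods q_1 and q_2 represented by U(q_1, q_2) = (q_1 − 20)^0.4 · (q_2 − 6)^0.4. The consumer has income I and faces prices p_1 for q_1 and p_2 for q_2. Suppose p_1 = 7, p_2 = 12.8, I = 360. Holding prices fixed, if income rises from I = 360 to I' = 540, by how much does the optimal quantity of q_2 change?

Δq_2* = 7.0312

MRS = (q_2−6)/(q_1−20). Tangency with p_1/p_2 gives q_2−6 = (p_1/p_2)·(q_1−20).
After buying the subsistence bundle (20, 6), a share 0.5 of the remaining income goes to q_1: q_1* = 20 + 0.5·(I − 20p_1 − 6p_2)/p_1.
Discretionary income = 360 − 20·7 − 6·12.8 = 143.2; q_2* = 6 + 0.5·143.2/12.8 = 11.5938.
At I' = 540: q_2* = 18.625. Change: 18.625 − 11.5938 = 7.0312.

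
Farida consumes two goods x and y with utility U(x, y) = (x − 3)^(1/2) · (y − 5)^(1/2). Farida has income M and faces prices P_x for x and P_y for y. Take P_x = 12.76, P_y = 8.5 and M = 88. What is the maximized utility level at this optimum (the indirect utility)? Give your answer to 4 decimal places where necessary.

V = 0.3466

This is Cobb-Douglas in (x−3, y−5): tangency gives 0.5·P_y·(y−5) = 0.5·P_x·(x−3).
After buying the subsistence bundle (3, 5), a share 0.5 of the remaining income goes to x: x* = 3 + 0.5·(M − 3P_x − 5P_y)/P_x.
Discretionary income = 88 − 3·12.76 − 5·8.5 = 7.22; x* = 3 + 0.5·7.22/12.76 = 3.2829; y* = 5 + 0.5·7.22/8.5 = 5.4247.
Utility at the optimum: U(3.2829, 5.4247) = 0.3466.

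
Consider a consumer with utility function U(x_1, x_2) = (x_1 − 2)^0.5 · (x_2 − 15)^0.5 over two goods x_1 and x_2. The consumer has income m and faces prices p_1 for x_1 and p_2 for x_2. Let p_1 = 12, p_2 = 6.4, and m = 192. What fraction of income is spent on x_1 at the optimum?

MRS = (x_2−15)/(x_1−2). Tangency with p_1/p_2 gives x_2−15 = (p_1/p_2)·(x_1−2).
Substituting into the budget: x_1* = 2 + 0.5·(m − 2·p_1 − 15·p_2)/p_1, and x_2* = 15 + 0.5·(…)/p_2.
Discretionary income = 192 − 2·12 − 15·6.4 = 72; x_1* = 2 + 0.5·72/12 = 5; x_2* = 15 + 0.5·72/6.4 = 20.625.
Expenditure on x_1: 12·5 = 60; share = 0.3125.

share on x_1 = 0.3125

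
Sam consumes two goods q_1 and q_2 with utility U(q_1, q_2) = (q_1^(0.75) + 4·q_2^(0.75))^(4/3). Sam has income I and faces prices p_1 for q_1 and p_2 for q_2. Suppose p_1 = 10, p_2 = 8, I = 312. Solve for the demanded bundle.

q_1* = 0.0623, q_2* = 38.9222

With the ratio pinned down, the budget gives q_1* = I/(p_1 + p_2·(q_2/q_1)) and q_2* = (q_2/q_1)·q_1*.
Numerically q_2/q_1 = 625, so q_1* = 312/(10 + 8·625) = 0.0623 and q_2* = 625·0.0623 = 38.9222.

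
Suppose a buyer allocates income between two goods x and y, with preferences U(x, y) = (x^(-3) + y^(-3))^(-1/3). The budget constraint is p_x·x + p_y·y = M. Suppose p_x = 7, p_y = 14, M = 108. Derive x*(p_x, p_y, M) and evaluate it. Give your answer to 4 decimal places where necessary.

x* = 5.7531

MRS = MU_x/MU_y = (y/x)^(4). Set equal to p_x/p_y.
Hence y/x = (p_x/p_y)^(1/(4)), i.e. raised to the 0.25 power.
With the ratio pinned down, the budget gives x* = M/(p_x + p_y·(y/x)) and y* = (y/x)·x*.
Numerically y/x = 0.840896, so x* = 108/(7 + 14·0.840896) = 5.7531.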